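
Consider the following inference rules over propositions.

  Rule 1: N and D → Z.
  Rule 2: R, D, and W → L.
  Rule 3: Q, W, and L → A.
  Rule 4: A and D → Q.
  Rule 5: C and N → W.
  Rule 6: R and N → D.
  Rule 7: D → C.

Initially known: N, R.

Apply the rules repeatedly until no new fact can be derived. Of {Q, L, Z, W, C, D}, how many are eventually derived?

5

From R and N, Rule 6 gives D.
From N and D, Rule 1 gives Z.
D holds, so C follows (Rule 7).
From C and N, Rule 5 gives W.
R, D, and W hold, so L follows (Rule 2).
Q would need A and D (Rule 4), but A is never established.
L: reached.
Z: reached.
W: reached.
C: reached.
D: reached.
Reached: L, Z, W, C, and D — 5 of the 6.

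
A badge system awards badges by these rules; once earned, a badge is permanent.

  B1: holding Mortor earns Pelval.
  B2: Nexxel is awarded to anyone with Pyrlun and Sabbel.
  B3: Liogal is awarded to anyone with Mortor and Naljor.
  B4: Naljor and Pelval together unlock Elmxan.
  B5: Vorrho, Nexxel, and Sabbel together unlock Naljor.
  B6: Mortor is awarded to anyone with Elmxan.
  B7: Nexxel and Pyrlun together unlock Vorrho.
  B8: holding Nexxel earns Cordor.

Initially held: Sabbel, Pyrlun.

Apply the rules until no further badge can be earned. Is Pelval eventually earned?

Pelval would need Mortor (B1), but Mortor is never earned.

No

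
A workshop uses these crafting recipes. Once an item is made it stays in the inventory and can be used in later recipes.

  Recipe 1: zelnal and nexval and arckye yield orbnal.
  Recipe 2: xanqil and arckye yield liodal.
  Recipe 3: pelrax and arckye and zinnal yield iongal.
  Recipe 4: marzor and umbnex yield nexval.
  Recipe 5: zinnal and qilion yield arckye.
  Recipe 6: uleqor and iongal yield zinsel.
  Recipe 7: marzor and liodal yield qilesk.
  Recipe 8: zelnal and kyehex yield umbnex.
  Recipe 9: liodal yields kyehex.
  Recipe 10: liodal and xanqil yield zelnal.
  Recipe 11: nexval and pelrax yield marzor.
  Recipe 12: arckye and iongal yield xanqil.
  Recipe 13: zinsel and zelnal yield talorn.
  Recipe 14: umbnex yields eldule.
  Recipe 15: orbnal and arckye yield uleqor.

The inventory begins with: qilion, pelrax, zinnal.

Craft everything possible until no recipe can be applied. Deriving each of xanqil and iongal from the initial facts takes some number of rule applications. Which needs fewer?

iongal

iongal: Using Recipe 5, zinnal and qilion make arckye. pelrax and arckye and zinnal → iongal (Recipe 3). [2 rule applications]
xanqil: Using Recipe 5, zinnal and qilion make arckye. pelrax and arckye and zinnal → iongal (Recipe 3). arckye and iongal → xanqil (Recipe 12). [3 rule applications]
iongal needs fewer.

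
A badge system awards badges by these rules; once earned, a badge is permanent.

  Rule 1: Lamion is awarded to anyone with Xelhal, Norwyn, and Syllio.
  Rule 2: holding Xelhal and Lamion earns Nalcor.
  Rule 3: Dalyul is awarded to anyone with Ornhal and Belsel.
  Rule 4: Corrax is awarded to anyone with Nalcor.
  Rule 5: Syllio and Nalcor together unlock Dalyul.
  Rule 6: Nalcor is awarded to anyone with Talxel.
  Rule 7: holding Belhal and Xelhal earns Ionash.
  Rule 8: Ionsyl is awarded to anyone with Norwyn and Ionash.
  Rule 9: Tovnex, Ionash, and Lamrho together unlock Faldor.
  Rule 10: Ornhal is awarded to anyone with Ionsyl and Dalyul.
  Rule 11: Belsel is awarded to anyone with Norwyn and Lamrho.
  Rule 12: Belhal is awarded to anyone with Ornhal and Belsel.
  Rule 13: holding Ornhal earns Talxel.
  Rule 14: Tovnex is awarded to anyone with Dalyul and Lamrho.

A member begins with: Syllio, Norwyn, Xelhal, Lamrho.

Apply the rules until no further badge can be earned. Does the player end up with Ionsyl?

No

Ionsyl would need Norwyn and Ionash (Rule 8), but Ionash is never earned.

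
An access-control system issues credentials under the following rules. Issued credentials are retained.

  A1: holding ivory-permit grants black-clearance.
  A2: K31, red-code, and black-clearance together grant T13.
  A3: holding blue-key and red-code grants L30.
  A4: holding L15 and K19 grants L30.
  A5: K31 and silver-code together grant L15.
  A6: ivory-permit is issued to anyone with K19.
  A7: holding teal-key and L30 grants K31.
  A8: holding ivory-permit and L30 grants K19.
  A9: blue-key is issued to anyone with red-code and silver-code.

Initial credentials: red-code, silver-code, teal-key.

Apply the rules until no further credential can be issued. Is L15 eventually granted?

Holding red-code and silver-code grants blue-key (A9).
Holding blue-key and red-code grants L30 (A3).
Holding teal-key and L30 grants K31 (A7).
Holding K31 and silver-code grants L15 (A5).

Yes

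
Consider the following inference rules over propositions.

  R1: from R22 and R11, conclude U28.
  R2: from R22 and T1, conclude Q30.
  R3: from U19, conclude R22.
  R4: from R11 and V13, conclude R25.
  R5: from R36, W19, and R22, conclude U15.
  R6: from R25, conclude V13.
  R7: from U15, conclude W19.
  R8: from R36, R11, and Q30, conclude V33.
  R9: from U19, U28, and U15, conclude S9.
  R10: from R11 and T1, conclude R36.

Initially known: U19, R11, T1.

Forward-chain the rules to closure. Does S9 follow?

No

S9 would need U19, U28, and U15 (R9), but U15 is never established.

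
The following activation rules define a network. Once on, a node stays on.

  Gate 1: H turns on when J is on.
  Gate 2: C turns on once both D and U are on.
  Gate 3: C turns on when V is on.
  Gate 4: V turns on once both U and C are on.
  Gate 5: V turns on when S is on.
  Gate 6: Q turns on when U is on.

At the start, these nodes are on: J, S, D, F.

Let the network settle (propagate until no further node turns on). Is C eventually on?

Gate 5: S on → V on.
Gate 3: V on → C on.

Yes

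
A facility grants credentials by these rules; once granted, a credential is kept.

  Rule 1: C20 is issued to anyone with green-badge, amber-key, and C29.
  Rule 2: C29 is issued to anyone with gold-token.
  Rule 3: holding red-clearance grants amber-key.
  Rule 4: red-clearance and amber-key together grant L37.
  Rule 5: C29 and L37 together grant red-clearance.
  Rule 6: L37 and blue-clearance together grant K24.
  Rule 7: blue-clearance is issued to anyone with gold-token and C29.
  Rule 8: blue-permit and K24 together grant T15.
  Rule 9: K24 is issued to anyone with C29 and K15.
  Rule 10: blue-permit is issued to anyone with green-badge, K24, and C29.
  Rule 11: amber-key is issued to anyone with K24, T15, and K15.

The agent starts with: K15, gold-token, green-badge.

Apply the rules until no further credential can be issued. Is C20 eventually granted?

Holding gold-token grants C29 (Rule 2).
Holding C29 and K15 grants K24 (Rule 9).
Holding green-badge, K24, and C29 grants blue-permit (Rule 10).
Holding blue-permit and K24 grants T15 (Rule 8).
Holding K24, T15, and K15 grants amber-key (Rule 11).
Holding green-badge, amber-key, and C29 grants C20 (Rule 1).

Yes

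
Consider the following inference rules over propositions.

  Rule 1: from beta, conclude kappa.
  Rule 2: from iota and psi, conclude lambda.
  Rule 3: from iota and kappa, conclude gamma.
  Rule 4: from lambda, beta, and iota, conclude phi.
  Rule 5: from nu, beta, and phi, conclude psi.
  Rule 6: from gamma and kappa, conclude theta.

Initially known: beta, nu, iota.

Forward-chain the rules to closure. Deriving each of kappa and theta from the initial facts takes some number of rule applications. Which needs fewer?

kappa: From beta, Rule 1 gives kappa. [1 rule application]
theta: beta holds, so kappa follows (Rule 1). iota and kappa hold, so gamma follows (Rule 3). From gamma and kappa, Rule 6 gives theta. [3 rule applications]
kappa needs fewer.

kappa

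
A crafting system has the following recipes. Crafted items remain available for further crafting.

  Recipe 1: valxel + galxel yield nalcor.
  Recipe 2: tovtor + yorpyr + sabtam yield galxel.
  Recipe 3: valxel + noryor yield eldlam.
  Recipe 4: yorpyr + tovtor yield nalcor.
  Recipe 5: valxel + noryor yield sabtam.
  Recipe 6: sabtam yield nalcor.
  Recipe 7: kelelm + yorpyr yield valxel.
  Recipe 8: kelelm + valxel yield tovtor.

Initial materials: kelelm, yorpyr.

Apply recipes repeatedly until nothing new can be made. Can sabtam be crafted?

sabtam would need valxel and noryor (Recipe 5), but noryor is never obtained.

No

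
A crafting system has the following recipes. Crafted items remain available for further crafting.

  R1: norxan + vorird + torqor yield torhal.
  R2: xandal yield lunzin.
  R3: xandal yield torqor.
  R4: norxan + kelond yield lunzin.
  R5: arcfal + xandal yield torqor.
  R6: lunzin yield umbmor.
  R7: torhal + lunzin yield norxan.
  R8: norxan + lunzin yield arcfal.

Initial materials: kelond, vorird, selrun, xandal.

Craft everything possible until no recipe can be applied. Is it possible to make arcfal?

No

arcfal would need norxan and lunzin (R8), but norxan is never obtained.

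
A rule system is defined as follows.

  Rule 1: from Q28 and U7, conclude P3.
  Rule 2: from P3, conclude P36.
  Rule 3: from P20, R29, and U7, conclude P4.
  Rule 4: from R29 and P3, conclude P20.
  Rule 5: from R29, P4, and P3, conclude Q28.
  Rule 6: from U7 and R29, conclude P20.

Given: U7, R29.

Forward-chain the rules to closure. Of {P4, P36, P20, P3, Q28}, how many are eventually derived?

2

From U7 and R29, Rule 6 gives P20.
P20, R29, and U7 hold, so P4 follows (Rule 3).
P4: reached.
P36 would need P3 (Rule 2), but P3 is never established.
P20: reached.
P3 would need Q28 and U7 (Rule 1), but Q28 is never established.
Q28 would need R29, P4, and P3 (Rule 5), but P3 is never established.
Reached: P4 and P20 — 2 of the 5.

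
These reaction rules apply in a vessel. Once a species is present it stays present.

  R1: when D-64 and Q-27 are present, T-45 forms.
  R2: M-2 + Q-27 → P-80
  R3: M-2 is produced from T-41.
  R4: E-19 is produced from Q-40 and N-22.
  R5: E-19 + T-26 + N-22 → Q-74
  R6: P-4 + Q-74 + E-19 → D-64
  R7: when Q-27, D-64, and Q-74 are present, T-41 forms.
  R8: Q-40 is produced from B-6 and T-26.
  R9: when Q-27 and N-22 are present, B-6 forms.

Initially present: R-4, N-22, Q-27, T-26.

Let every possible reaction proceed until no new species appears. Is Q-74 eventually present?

Yes

Q-27 and N-22 present → B-6 forms (R9).
B-6 and T-26 present → Q-40 forms (R8).
Q-40 and N-22 present → E-19 forms (R4).
E-19, T-26, and N-22 present → Q-74 forms (R5).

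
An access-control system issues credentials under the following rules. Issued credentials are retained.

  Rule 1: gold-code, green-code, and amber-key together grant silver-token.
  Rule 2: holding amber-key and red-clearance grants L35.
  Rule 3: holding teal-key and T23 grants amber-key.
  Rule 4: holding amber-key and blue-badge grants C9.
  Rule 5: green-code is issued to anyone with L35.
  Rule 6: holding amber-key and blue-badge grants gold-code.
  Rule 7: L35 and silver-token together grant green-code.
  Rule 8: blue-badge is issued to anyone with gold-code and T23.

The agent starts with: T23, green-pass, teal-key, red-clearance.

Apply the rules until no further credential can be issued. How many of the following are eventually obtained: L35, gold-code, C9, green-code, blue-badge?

Holding teal-key and T23 grants amber-key (Rule 3).
Holding amber-key and red-clearance grants L35 (Rule 2).
Holding L35 grants green-code (Rule 5).
L35: reached.
gold-code would need amber-key and blue-badge (Rule 6), but blue-badge is never granted.
C9 would need amber-key and blue-badge (Rule 4), but blue-badge is never granted.
green-code: reached.
blue-badge would need gold-code and T23 (Rule 8), but gold-code is never granted.
Reached: L35 and green-code — 2 of the 5.

2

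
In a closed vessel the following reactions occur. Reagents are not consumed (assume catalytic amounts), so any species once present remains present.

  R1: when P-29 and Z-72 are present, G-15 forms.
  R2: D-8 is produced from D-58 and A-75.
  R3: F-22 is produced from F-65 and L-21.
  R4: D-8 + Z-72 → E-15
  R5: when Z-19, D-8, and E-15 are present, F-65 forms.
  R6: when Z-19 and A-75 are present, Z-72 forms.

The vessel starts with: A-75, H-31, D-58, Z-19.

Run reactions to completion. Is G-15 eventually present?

No

G-15 would need P-29 and Z-72 (R1), but P-29 never forms.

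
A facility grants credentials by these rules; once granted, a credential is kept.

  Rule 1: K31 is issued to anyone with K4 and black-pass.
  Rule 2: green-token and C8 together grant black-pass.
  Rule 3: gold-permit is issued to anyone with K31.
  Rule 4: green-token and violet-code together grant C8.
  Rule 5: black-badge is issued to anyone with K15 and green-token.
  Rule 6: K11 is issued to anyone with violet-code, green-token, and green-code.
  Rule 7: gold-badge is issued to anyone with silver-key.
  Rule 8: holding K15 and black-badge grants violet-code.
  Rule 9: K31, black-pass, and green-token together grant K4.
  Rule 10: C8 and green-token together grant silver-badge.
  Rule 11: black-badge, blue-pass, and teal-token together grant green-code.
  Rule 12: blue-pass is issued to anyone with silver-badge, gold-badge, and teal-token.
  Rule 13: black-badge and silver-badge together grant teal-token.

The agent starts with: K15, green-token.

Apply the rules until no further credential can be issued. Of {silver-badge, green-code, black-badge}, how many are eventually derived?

2

Holding K15 and green-token grants black-badge (Rule 5).
Holding K15 and black-badge grants violet-code (Rule 8).
Holding green-token and violet-code grants C8 (Rule 4).
Holding C8 and green-token grants silver-badge (Rule 10).
silver-badge: reached.
green-code would need black-badge, blue-pass, and teal-token (Rule 11), but blue-pass is never granted.
black-badge: reached.
Reached: silver-badge and black-badge — 2 of the 3.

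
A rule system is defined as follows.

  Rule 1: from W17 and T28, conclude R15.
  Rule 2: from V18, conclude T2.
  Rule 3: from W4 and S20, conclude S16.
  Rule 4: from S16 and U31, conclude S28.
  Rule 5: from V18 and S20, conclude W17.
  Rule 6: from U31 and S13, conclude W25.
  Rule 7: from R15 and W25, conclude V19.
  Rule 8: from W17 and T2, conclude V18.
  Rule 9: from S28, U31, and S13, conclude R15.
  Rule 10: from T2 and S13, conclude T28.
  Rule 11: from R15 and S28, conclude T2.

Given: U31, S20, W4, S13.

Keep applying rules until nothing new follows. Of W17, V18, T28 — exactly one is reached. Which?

W4 and S20 hold, so S16 follows (Rule 3).
S16 and U31 hold, so S28 follows (Rule 4).
From S28, U31, and S13, Rule 9 gives R15.
R15 and S28 hold, so T2 follows (Rule 11).
T2 and S13 hold, so T28 follows (Rule 10).
V18 would need W17 and T2 (Rule 8), but W17 is never established. W17 would need V18 and S20 (Rule 5), but V18 is never established.

T28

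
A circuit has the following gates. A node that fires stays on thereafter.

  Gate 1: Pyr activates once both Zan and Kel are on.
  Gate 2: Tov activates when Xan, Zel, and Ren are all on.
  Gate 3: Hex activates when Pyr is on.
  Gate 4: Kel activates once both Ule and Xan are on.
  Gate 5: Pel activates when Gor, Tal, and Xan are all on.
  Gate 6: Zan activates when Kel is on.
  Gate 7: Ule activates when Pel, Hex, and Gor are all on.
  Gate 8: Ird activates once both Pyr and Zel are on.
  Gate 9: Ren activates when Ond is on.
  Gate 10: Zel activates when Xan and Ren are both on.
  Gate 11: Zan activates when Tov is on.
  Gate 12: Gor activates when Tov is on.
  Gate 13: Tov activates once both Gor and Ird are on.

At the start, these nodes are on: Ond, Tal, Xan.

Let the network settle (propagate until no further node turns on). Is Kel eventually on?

Kel would need Ule and Xan (Gate 4), but Ule never turns on.

No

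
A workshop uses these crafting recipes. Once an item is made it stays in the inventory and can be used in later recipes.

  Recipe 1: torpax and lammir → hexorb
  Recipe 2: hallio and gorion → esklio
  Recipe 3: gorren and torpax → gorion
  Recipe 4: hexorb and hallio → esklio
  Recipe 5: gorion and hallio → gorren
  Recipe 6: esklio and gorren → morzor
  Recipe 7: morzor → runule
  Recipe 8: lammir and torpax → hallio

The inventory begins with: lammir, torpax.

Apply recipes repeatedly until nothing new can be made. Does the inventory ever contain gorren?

gorren would need gorion and hallio (Recipe 5), but gorion is never obtained.

No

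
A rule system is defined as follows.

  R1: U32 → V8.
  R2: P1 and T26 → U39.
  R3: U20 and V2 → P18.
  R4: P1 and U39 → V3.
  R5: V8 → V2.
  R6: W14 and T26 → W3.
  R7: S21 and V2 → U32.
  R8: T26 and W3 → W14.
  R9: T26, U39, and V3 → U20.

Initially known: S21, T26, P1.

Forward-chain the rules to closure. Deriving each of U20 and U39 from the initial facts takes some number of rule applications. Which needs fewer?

U39

U39: P1 and T26 hold, so U39 follows (R2). [1 rule application]
U20: P1 and T26 hold, so U39 follows (R2). From P1 and U39, R4 gives V3. T26, U39, and V3 hold, so U20 follows (R9). [3 rule applications]
U39 needs fewer.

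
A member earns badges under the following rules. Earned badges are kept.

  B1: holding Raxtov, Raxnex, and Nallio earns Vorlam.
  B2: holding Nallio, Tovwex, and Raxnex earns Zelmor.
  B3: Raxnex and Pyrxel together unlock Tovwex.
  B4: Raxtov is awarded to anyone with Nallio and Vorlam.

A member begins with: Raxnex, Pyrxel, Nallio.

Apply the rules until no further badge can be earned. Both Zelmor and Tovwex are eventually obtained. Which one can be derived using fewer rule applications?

Tovwex

Tovwex: With Raxnex and Pyrxel, Tovwex is earned (B3). [1 rule application]
Zelmor: With Raxnex and Pyrxel, Tovwex is earned (B3). With Nallio, Tovwex, and Raxnex, Zelmor is earned (B2). [2 rule applications]
Tovwex needs fewer.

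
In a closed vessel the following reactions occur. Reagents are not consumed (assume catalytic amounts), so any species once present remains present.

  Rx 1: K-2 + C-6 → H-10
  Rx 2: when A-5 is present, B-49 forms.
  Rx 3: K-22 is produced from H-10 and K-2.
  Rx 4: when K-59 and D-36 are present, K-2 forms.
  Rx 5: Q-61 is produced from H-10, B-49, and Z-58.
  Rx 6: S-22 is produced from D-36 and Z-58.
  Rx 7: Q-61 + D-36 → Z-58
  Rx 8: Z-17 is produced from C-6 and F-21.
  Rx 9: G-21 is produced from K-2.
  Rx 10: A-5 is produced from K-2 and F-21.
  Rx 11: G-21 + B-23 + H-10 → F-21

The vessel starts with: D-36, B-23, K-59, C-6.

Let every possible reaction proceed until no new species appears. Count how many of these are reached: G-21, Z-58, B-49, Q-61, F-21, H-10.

K-59 and D-36 present → K-2 forms (Rx 4).
K-2 and C-6 present → H-10 forms (Rx 1).
K-2 present → G-21 forms (Rx 9).
G-21, B-23, and H-10 present → F-21 forms (Rx 11).
K-2 and F-21 present → A-5 forms (Rx 10).
A-5 present → B-49 forms (Rx 2).
G-21: reached.
Z-58 would need Q-61 and D-36 (Rx 7), but Q-61 never forms.
B-49: reached.
Q-61 would need H-10, B-49, and Z-58 (Rx 5), but Z-58 never forms.
F-21: reached.
H-10: reached.
Reached: G-21, B-49, F-21, and H-10 — 4 of the 6.

4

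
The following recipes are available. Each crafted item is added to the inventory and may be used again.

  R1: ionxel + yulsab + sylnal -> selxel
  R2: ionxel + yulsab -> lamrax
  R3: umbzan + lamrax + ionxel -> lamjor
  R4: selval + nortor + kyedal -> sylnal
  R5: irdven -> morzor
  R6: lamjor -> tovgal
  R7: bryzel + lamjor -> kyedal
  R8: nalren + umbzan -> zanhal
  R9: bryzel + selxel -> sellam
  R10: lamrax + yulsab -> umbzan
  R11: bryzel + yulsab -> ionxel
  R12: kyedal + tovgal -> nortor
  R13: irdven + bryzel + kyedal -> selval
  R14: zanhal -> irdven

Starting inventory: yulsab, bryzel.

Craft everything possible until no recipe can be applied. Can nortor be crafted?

Yes

Using R11, bryzel and yulsab make ionxel.
ionxel + yulsab -> lamrax (R2).
Using R10, lamrax and yulsab make umbzan.
Using R3, umbzan, lamrax, and ionxel make lamjor.
Using R6, lamjor makes tovgal.
Using R7, bryzel and lamjor make kyedal.
Using R12, kyedal and tovgal make nortor.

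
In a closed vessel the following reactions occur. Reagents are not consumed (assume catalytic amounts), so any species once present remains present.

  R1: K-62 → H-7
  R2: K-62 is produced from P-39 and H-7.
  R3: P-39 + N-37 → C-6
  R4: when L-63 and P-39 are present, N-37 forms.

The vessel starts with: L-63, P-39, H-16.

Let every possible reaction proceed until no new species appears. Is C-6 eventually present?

L-63 and P-39 present → N-37 forms (R4).
P-39 and N-37 present → C-6 forms (R3).

Yes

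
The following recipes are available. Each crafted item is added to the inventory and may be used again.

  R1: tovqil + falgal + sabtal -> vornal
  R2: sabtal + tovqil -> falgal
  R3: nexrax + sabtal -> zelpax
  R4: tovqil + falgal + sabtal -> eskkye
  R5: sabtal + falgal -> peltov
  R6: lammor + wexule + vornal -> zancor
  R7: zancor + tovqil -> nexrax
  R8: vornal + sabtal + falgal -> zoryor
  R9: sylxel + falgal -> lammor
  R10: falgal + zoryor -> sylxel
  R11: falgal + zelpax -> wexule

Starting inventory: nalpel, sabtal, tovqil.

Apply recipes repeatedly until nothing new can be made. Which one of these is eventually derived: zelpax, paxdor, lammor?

lammor

sabtal + tovqil -> falgal (R2).
Using R1, tovqil, falgal, and sabtal make vornal.
Using R8, vornal, sabtal, and falgal make zoryor.
Using R10, falgal and zoryor make sylxel.
Using R9, sylxel and falgal make lammor.
zelpax would need nexrax and sabtal (R3), but nexrax is never obtained. No rule produces paxdor, and it is not given.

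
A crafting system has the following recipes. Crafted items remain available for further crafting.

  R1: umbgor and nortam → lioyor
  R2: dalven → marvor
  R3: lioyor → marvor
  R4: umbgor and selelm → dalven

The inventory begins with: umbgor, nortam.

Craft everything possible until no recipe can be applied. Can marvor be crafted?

umbgor and nortam → lioyor (R1).
lioyor → marvor (R3).

Yes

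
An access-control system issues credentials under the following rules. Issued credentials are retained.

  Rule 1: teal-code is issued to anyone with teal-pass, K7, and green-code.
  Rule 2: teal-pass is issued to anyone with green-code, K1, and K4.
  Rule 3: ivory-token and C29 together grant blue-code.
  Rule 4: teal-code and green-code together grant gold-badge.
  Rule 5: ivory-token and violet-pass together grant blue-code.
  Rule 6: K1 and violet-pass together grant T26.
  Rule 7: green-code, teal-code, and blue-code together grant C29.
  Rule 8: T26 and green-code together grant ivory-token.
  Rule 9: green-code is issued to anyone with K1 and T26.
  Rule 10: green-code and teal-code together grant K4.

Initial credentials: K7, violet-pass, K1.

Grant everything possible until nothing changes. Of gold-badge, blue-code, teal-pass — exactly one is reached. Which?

Holding K1 and violet-pass grants T26 (Rule 6).
Holding K1 and T26 grants green-code (Rule 9).
Holding T26 and green-code grants ivory-token (Rule 8).
Holding ivory-token and violet-pass grants blue-code (Rule 5).
teal-pass would need green-code, K1, and K4 (Rule 2), but K4 is never granted. gold-badge would need teal-code and green-code (Rule 4), but teal-code is never granted.

blue-code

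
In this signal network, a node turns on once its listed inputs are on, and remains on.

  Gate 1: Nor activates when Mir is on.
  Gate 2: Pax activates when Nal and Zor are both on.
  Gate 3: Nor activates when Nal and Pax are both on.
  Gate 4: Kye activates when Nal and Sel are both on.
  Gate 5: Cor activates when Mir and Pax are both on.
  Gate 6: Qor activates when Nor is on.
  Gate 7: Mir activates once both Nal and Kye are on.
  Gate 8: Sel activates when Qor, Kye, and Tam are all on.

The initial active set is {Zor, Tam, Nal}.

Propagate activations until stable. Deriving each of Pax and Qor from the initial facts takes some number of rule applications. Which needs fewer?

Pax

Pax: Gate 2: Nal and Zor on → Pax on. [1 rule application]
Qor: Gate 2: Nal and Zor on → Pax on. Nal and Pax are on, so Nor activates (Gate 3). Nor is on, so Qor activates (Gate 6). [3 rule applications]
Pax needs fewer.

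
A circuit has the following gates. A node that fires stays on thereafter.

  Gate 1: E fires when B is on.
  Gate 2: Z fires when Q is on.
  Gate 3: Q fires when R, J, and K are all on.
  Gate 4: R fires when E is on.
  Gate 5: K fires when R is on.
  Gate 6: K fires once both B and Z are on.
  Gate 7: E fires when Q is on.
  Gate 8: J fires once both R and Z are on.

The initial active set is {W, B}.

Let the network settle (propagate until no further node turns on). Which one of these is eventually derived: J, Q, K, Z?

K

B is on, so E fires (Gate 1).
E is on, so R fires (Gate 4).
Gate 5: R on → K on.
J would need R and Z (Gate 8), but Z never turns on. Z would need Q (Gate 2), but Q never turns on. Q would need R, J, and K (Gate 3), but J never turns on.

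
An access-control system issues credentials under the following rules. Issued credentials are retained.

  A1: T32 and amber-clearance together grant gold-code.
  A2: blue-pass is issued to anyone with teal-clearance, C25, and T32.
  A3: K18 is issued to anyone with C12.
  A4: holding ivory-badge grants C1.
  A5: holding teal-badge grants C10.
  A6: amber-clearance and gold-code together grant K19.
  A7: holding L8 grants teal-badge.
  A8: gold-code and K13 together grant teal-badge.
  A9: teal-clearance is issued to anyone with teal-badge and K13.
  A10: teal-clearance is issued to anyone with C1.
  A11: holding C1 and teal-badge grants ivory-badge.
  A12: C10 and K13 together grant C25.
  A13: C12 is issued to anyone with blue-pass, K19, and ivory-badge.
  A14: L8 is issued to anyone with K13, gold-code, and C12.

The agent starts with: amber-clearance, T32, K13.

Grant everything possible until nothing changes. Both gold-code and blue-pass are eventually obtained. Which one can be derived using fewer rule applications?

gold-code: Holding T32 and amber-clearance grants gold-code (A1). [1 rule application]
blue-pass: Holding T32 and amber-clearance grants gold-code (A1). Holding gold-code and K13 grants teal-badge (A8). Holding teal-badge grants C10 (A5). Holding teal-badge and K13 grants teal-clearance (A9). Holding C10 and K13 grants C25 (A12). Holding teal-clearance, C25, and T32 grants blue-pass (A2). [6 rule applications]
gold-code needs fewer.

gold-code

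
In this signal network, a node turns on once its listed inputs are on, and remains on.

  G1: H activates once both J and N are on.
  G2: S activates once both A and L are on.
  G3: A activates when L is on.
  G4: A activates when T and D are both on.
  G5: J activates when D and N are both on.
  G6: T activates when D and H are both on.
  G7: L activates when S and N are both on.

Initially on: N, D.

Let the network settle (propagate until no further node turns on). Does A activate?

D and N are on, so J activates (G5).
G1: J and N on → H on.
D and H are on, so T activates (G6).
G4: T and D on → A on.

Yes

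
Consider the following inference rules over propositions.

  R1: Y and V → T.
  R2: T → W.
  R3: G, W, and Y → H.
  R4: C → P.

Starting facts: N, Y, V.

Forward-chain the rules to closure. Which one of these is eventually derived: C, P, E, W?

W

From Y and V, R1 gives T.
T holds, so W follows (R2).
No rule produces C, and it is not given. P would need C (R4), but C is never established. No rule produces E, and it is not given.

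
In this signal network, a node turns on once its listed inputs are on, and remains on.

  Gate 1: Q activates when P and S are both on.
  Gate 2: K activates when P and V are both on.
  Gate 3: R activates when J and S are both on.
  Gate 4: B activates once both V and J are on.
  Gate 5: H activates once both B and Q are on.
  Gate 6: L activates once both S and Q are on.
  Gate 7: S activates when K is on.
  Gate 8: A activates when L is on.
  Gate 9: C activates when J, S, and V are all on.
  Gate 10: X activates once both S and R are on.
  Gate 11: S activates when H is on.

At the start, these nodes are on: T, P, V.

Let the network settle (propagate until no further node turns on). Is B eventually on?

No

B would need V and J (Gate 4), but J never turns on.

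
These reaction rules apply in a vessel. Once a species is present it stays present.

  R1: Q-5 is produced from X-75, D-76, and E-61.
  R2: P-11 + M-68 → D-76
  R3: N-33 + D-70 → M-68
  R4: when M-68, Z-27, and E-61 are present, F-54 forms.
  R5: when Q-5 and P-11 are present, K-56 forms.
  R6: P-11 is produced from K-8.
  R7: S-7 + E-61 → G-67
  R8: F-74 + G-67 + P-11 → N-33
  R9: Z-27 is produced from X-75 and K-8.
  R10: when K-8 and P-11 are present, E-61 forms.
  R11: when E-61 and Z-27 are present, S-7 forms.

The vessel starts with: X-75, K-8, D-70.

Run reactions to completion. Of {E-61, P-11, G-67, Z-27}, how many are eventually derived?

K-8 present → P-11 forms (R6).
X-75 and K-8 present → Z-27 forms (R9).
K-8 and P-11 present → E-61 forms (R10).
E-61 and Z-27 present → S-7 forms (R11).
S-7 and E-61 present → G-67 forms (R7).
E-61: reached.
P-11: reached.
G-67: reached.
Z-27: reached.
All 4 are reached.

4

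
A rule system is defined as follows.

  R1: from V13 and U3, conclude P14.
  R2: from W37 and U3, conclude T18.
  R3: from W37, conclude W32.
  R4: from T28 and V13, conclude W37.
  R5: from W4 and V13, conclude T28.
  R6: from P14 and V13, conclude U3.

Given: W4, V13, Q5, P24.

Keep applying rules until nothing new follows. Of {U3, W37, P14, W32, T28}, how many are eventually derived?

From W4 and V13, R5 gives T28.
From T28 and V13, R4 gives W37.
W37 holds, so W32 follows (R3).
U3 would need P14 and V13 (R6), but P14 is never established.
W37: reached.
P14 would need V13 and U3 (R1), but U3 is never established.
W32: reached.
T28: reached.
Reached: W37, W32, and T28 — 3 of the 5.

3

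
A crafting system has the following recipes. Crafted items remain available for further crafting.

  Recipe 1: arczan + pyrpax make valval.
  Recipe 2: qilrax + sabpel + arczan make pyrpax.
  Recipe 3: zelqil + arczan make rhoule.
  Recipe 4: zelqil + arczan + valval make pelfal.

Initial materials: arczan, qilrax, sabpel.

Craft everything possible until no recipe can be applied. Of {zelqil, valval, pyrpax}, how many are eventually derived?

Using Recipe 2, qilrax, sabpel, and arczan make pyrpax.
Using Recipe 1, arczan and pyrpax make valval.
No rule produces zelqil, and it is not given.
valval: reached.
pyrpax: reached.
Reached: valval and pyrpax — 2 of the 3.

2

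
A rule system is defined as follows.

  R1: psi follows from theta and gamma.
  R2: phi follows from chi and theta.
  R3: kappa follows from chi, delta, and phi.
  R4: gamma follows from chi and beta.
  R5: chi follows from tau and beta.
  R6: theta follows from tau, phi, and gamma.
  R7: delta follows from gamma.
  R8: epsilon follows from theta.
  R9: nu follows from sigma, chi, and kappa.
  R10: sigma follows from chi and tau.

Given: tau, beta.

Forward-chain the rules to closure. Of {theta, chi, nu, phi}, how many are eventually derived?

1

From tau and beta, R5 gives chi.
theta would need tau, phi, and gamma (R6), but phi is never established.
chi: reached.
nu would need sigma, chi, and kappa (R9), but kappa is never established.
phi would need chi and theta (R2), but theta is never established.
Reached: chi — 1 of the 4.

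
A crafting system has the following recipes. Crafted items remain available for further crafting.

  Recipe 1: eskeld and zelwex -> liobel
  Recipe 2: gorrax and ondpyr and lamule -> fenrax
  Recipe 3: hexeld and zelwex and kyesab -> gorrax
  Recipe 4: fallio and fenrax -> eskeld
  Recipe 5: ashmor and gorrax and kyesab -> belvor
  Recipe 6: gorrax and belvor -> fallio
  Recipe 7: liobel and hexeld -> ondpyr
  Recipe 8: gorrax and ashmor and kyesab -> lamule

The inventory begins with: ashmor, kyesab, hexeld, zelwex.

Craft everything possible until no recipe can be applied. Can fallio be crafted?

hexeld and zelwex and kyesab -> gorrax (Recipe 3).
Using Recipe 5, ashmor, gorrax, and kyesab make belvor.
Using Recipe 6, gorrax and belvor make fallio.

Yes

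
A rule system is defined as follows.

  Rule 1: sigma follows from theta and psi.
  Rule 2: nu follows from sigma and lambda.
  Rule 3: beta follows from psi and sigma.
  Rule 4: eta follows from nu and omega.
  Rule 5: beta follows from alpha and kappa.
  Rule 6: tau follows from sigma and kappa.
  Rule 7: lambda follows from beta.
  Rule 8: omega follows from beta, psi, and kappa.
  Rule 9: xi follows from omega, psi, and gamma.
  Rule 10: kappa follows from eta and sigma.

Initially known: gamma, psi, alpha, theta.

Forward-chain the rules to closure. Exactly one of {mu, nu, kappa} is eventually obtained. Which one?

nu

theta and psi hold, so sigma follows (Rule 1).
From psi and sigma, Rule 3 gives beta.
From beta, Rule 7 gives lambda.
sigma and lambda hold, so nu follows (Rule 2).
kappa would need eta and sigma (Rule 10), but eta is never established. No rule produces mu, and it is not given.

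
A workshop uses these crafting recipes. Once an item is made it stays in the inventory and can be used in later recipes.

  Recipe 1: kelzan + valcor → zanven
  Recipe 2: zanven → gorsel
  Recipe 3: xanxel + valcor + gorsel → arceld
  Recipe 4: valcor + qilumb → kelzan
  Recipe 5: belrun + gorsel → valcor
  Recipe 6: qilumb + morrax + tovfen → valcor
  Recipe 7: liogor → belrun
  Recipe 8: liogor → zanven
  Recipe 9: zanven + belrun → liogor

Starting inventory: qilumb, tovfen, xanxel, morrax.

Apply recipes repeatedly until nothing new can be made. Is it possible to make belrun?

belrun would need liogor (Recipe 7), but liogor is never obtained.

No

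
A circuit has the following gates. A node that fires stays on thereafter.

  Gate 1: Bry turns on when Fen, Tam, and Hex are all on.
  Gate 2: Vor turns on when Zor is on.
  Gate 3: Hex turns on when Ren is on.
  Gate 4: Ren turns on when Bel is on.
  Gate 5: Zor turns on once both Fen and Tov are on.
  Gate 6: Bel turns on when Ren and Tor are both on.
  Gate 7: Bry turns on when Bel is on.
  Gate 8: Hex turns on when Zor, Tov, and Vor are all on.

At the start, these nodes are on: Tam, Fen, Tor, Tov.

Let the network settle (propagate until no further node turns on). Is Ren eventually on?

Ren would need Bel (Gate 4), but Bel never turns on.

No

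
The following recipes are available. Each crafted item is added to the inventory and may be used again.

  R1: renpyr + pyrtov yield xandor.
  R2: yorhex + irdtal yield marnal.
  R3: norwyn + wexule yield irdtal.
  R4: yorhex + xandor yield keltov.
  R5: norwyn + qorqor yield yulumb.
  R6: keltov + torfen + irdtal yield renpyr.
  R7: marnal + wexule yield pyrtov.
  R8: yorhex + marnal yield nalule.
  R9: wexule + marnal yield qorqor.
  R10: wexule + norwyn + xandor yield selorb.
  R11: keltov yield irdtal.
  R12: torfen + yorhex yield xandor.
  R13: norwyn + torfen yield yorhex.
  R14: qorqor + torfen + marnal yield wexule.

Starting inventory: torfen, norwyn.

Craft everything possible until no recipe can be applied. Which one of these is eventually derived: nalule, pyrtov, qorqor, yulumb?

Using R13, norwyn and torfen make yorhex.
torfen + yorhex → xandor (R12).
yorhex + xandor → keltov (R4).
keltov → irdtal (R11).
Using R2, yorhex and irdtal make marnal.
Using R8, yorhex and marnal make nalule.
pyrtov would need marnal and wexule (R7), but wexule is never obtained. yulumb would need norwyn and qorqor (R5), but qorqor is never obtained. qorqor would need wexule and marnal (R9), but wexule is never obtained.

nalule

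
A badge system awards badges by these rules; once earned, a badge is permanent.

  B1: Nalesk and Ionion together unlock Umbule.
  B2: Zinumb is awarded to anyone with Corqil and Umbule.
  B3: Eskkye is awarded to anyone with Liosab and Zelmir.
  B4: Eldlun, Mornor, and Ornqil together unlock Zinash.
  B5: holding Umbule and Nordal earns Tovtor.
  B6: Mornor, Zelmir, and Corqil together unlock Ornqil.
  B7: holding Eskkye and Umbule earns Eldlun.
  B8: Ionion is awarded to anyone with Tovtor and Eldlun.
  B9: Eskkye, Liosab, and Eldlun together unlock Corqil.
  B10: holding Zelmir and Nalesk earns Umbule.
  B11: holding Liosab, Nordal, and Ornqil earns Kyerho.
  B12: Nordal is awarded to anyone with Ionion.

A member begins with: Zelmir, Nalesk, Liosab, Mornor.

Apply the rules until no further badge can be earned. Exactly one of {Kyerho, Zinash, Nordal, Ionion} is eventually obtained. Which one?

Zinash

With Liosab and Zelmir, Eskkye is earned (B3).
With Zelmir and Nalesk, Umbule is earned (B10).
With Eskkye and Umbule, Eldlun is earned (B7).
With Eskkye, Liosab, and Eldlun, Corqil is earned (B9).
With Mornor, Zelmir, and Corqil, Ornqil is earned (B6).
With Eldlun, Mornor, and Ornqil, Zinash is earned (B4).
Kyerho would need Liosab, Nordal, and Ornqil (B11), but Nordal is never earned. Nordal would need Ionion (B12), but Ionion is never earned. Ionion would need Tovtor and Eldlun (B8), but Tovtor is never earned.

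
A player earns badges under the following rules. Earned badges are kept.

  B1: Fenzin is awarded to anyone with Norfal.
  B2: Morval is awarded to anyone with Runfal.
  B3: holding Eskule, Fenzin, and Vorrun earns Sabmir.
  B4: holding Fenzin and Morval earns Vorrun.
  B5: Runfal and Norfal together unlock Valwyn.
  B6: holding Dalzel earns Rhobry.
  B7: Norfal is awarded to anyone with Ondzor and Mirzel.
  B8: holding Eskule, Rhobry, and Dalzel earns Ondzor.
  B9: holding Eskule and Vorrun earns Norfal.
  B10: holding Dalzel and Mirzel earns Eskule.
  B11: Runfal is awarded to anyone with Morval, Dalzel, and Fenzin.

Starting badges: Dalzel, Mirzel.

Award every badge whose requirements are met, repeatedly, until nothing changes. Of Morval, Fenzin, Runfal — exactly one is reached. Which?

With Dalzel and Mirzel, Eskule is earned (B10).
With Dalzel, Rhobry is earned (B6).
With Eskule, Rhobry, and Dalzel, Ondzor is earned (B8).
With Ondzor and Mirzel, Norfal is earned (B7).
With Norfal, Fenzin is earned (B1).
Morval would need Runfal (B2), but Runfal is never earned. Runfal would need Morval, Dalzel, and Fenzin (B11), but Morval is never earned.

Fenzin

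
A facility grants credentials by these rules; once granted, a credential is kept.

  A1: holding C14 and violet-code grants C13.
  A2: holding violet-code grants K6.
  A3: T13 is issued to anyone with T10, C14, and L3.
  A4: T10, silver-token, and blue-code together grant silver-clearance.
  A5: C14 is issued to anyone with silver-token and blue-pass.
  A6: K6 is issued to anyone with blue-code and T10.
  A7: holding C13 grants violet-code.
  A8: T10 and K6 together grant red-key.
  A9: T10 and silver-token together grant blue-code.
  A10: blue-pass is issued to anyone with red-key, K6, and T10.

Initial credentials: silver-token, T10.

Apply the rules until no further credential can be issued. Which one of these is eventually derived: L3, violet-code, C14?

C14

Holding T10 and silver-token grants blue-code (A9).
Holding blue-code and T10 grants K6 (A6).
Holding T10 and K6 grants red-key (A8).
Holding red-key, K6, and T10 grants blue-pass (A10).
Holding silver-token and blue-pass grants C14 (A5).
No rule produces L3, and it is not given. violet-code would need C13 (A7), but C13 is never granted.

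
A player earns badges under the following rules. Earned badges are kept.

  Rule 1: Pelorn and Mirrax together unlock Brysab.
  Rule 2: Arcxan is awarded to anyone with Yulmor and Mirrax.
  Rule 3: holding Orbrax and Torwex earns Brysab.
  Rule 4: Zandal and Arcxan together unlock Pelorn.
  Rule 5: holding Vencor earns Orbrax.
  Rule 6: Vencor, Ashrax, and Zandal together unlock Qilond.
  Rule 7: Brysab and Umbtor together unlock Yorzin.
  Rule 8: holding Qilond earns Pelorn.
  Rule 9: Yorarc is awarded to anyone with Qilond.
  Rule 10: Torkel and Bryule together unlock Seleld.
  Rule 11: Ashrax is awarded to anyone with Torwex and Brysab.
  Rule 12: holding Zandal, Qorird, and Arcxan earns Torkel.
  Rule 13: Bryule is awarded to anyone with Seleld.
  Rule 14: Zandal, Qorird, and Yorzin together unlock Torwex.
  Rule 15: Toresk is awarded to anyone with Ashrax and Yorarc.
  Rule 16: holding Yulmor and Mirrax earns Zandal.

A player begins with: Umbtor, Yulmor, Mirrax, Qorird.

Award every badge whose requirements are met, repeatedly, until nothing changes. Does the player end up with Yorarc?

Yorarc would need Qilond (Rule 9), but Qilond is never earned.

No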